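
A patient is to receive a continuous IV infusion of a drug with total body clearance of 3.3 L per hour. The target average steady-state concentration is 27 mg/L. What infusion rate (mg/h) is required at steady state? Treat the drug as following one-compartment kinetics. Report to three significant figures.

89.1 mg/h

At steady state, infusion rate equals elimination rate: rate in = CL × Css.
Infusion rate = CL · Css = 3.300 L/h × 27 mg/L = 89.10 mg/h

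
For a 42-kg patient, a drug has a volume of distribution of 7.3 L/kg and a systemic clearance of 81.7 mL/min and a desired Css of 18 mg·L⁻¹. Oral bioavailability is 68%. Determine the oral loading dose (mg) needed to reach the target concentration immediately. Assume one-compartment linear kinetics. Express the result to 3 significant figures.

Vd = 7.3 L/kg × 42 kg = 306.6 L
The loading dose fills Vd to the target concentration; clearance is irrelevant here.
LD = Vd × C / F = 306.6 × 18.00 / 0.68 = 8116 mg

8120 mg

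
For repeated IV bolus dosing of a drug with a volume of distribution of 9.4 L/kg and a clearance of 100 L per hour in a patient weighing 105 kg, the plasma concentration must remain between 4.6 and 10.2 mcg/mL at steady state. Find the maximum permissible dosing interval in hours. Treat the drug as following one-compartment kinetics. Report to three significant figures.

Total Vd = 9.4 × 105 = 987.0 L
k = CL / Vd = 100.0 / 987.0 = 0.1013 h⁻¹
Between IV bolus doses, concentration decays as C = C₀·e^(−kτ), so C_peak/C_trough = e^(kτ).
τ_max = ln(C_peak/C_trough) / k = ln(10.2/4.6) / 0.1013 = 0.7963 / 0.1013 = 7.861 h

7.86 h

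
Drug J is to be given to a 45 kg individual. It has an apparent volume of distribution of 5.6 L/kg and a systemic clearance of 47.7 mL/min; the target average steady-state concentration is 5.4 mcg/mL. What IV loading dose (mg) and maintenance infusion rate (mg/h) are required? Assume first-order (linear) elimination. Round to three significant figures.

Total Vd = 5.6 × 45 = 252.0 L
Loading: fill Vd to C_target → 252.0 L × 5.4 mg/L = 1361 mg
CL = 47.7 mL/min × 60/1000 = 2.862 L/h
Maintenance infusion rate = CL × Css = 2.862 × 5.4 = 15.45 mg/h

(a) 1360 mg; (b) 15.5 mg/h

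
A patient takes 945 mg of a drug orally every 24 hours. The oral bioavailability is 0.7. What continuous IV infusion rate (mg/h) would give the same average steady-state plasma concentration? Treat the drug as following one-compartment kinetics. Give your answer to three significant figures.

Equivalent systemic input: infusion rate = F·D/τ.
Rate = 0.7 × 945 / 24 = 27.56 mg/h

27.6 mg/h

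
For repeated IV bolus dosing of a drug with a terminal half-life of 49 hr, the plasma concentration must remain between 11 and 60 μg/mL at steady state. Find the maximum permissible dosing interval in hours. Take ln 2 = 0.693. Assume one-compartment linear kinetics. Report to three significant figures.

k = 0.693 / t½ = 0.693 / 49 = 0.01414 h⁻¹
Between IV bolus doses, concentration decays as C = C₀·e^(−kτ), so C_peak/C_trough = e^(kτ).
τ_max = ln(C_peak/C_trough) / k = ln(60/11) / 0.01414 = 1.696 / 0.01414 = 119.9 h

120 h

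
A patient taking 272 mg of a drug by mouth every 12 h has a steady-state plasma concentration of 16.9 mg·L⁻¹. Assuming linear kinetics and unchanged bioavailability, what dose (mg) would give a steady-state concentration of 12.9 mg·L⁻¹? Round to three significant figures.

208 mg

With linear kinetics, Css is proportional to dose rate (D/τ) at fixed clearance.
D₂ = D₁ × (Css,target / Css,current) = 272 × 12.9/16.9 = 207.6 mg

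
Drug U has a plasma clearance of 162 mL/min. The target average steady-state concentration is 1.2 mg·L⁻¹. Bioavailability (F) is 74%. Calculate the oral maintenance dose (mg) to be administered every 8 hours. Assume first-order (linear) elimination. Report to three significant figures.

126 mg

Convert clearance: 162 mL/min × 60 min/h ÷ 1000 mL/L = 9.720 L/h
At steady state, dose per interval replaces the amount cleared in that interval: F·D/τ = CL·Css.
D = CL × Css × τ / F = 9.720 × 1.2 × 8 / 0.74 = 126.1 mg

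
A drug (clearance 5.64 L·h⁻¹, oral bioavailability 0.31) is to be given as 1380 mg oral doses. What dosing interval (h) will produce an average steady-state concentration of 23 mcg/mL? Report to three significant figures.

3.30 h

F·D/τ = CL·Css → τ = F·D / (CL·Css).
τ = 0.31 × 1380 / (5.64 × 23) = 3.298 h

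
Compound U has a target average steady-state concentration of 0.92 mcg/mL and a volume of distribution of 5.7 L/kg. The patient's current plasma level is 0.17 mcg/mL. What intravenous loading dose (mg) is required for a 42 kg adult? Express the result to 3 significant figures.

Vd(total) = 42 kg × 5.7 L/kg = 239.4 L
The loading dose fills Vd to the target concentration.
Concentration deficit ΔC = 0.92 − 0.17 = 0.7500 mg/L
LD = Vd × ΔC = 239.4 × 0.7500 = 179.6 mg

180 mg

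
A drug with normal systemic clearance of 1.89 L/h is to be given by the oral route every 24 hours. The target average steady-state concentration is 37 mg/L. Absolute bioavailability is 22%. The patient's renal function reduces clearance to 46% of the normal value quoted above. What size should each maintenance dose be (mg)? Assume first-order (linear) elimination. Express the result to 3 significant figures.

3510 mg

Patient clearance = 0.46 × 1.890 = 0.8694 L/h
At steady state, dose per interval replaces the amount cleared in that interval: F·D/τ = CL·Css.
D = CL × Css × τ / F = 0.8694 × 37 × 24 / 0.22 = 3509 mg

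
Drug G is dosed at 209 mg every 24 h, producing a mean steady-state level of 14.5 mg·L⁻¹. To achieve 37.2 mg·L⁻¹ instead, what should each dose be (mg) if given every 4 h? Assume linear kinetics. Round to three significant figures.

With linear kinetics, Css is proportional to dose rate (D/τ) at fixed clearance.
D₂ = D₁ × (Css,target / Css,current) × (τ₂/τ₁) = 209 × (37.2/14.5) × (4/24) = 89.37 mg

89.4 mg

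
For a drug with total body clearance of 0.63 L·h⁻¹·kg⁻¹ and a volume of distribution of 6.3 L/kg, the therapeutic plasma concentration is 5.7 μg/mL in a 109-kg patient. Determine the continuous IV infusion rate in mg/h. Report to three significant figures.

391 mg/h

CL = 0.63 L·h⁻¹·kg⁻¹ × 109 kg = 68.67 L/h
Infusion rate = CL · Css = 68.67 L/h × 5.7 mg/L = 391.4 mg/h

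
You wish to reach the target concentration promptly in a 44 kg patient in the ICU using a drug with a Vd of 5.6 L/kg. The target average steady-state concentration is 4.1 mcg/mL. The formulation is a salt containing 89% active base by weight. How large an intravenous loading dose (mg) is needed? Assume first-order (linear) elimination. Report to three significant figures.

Total Vd = 5.6 × 44 = 246.4 L
LD = Vd × C / S = 246.4 × 4.100 / 0.89 = 1135 mg

1140 mg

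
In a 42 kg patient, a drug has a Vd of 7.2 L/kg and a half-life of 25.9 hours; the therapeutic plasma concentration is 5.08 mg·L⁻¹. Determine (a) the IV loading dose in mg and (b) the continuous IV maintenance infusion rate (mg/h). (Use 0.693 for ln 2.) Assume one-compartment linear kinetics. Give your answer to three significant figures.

Vd(total) = 42 kg × 7.2 L/kg = 302.4 L
LD = Vd × C = 302.4 × 5.08 = 1536 mg
CL = 0.693 × Vd / t½ = 0.693 × 302.4 / 25.9 = 8.091 L/h
Infusion rate = CL × Css = 8.091 × 5.08 = 41.10 mg/h

(a) 1540 mg; (b) 41.1 mg/h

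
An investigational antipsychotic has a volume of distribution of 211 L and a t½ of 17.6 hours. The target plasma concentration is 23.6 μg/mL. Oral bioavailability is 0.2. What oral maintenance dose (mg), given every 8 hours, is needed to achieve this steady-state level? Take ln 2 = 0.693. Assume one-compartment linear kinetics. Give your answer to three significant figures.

CL = ln 2 · Vd / t½ = 0.693 × 211.0 / 17.6 = 8.308 L/h
D = CL × Css × τ / F = 8.308 × 23.6 × 8 / 0.2 = 7843 mg

7840 mg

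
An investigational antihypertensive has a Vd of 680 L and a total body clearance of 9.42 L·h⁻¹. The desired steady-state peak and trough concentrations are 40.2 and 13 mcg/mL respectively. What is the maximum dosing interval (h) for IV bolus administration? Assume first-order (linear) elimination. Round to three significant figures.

81.5 h

k = CL / Vd = 9.420 / 680.0 = 0.01385 h⁻¹
Between IV bolus doses, concentration decays as C = C₀·e^(−kτ), so C_peak/C_trough = e^(kτ).
τ_max = ln(C_peak/C_trough) / k = ln(40.2/13) / 0.01385 = 1.129 / 0.01385 = 81.52 h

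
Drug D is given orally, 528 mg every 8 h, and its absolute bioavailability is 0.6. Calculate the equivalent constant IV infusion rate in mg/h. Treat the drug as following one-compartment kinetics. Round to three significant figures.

Equivalent systemic input: infusion rate = F·D/τ.
Rate = 0.6 × 528 / 8 = 39.60 mg/h

39.6 mg/h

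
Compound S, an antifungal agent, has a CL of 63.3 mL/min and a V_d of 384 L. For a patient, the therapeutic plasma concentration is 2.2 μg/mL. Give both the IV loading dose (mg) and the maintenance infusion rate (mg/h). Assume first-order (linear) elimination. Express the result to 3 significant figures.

Loading: fill Vd to C_target → 384.0 L × 2.2 mg/L = 844.8 mg
Convert clearance: 63.3 mL/min × 60 min/h ÷ 1000 mL/L = 3.798 L/h
Maintenance infusion rate = CL × Css = 3.798 × 2.2 = 8.356 mg/h

(a) 845 mg; (b) 8.36 mg/h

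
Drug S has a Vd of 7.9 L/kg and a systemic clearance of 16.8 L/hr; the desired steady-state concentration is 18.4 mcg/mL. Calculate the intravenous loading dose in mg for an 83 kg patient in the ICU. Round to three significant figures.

Vd = 7.9 L/kg × 83 kg = 655.7 L
Loading dose depends on Vd (not clearance): it fills the distribution volume.
LD = Vd × C = 655.7 × 18.40 = 12060 mg

12100 mg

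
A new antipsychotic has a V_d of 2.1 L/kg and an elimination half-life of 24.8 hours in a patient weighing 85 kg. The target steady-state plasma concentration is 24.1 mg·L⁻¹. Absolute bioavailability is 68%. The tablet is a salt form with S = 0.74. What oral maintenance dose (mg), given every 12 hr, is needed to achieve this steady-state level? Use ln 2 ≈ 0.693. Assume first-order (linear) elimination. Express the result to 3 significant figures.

Vd(total) = 85 kg × 2.1 L/kg = 178.5 L
CL = ln 2 · Vd / t½ = 0.693 × 178.5 / 24.8 = 4.988 L/h
D = CL × Css × τ / F / S = 4.988 × 24.1 × 12 / 0.68 / 0.74 = 2867 mg

2870 mg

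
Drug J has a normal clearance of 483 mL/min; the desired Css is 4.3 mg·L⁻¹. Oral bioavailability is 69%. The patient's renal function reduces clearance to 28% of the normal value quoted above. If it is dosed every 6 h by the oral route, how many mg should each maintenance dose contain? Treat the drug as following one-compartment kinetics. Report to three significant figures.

Convert clearance: 483 mL/min × 60 min/h ÷ 1000 mL/L = 28.98 L/h
Patient clearance = 0.28 × 28.98 = 8.114 L/h
D = CL × Css × τ / F = 8.114 × 4.3 × 6 / 0.69 = 303.4 mg

303 mg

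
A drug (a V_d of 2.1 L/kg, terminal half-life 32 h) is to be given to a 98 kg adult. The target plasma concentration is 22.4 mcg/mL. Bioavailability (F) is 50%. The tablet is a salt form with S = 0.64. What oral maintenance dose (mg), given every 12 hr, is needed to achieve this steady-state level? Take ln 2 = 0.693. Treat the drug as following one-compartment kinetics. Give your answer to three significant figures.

3740 mg

Total Vd = 2.1 × 98 = 205.8 L
CL = ln 2 · Vd / t½ = 0.693 × 205.8 / 32 = 4.457 L/h
D = CL × Css × τ / F / S = 4.457 × 22.4 × 12 / 0.5 / 0.64 = 3744 mg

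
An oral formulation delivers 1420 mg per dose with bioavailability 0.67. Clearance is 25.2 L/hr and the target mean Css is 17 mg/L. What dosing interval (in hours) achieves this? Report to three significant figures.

2.22 h

F·D/τ = CL·Css → τ = F·D / (CL·Css).
τ = 0.67 × 1420 / (25.2 × 17) = 2.221 h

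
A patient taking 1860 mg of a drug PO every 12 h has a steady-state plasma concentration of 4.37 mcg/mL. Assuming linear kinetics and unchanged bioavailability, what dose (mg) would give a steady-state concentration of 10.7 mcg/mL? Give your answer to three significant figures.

With linear kinetics, Css is proportional to dose rate (D/τ) at fixed clearance.
D₂ = D₁ × (Css,target / Css,current) = 1860 × 10.7/4.37 = 4554 mg

4550 mg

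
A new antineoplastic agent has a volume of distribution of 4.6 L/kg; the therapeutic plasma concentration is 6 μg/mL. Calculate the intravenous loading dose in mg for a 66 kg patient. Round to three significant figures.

1820 mg

Total Vd = 4.6 × 66 = 303.6 L
The loading dose fills Vd to the target concentration.
LD = Vd × C = 303.6 × 6.000 = 1822 mg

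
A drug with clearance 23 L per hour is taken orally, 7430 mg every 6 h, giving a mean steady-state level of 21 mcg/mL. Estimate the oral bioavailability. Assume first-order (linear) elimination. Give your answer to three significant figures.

0.390

F·D/τ = CL·Css at steady state → F = CL·Css·τ / D.
F = 23 × 21 × 6 / 7430 = 0.390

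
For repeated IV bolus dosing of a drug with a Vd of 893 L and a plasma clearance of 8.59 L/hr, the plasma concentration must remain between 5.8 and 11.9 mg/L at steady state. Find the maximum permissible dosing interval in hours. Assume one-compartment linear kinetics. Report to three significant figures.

74.7 h

k = CL / Vd = 8.590 / 893.0 = 0.009619 h⁻¹
Between IV bolus doses, concentration decays as C = C₀·e^(−kτ), so C_peak/C_trough = e^(kτ).
τ_max = ln(C_peak/C_trough) / k = ln(11.9/5.8) / 0.009619 = 0.7187 / 0.009619 = 74.72 h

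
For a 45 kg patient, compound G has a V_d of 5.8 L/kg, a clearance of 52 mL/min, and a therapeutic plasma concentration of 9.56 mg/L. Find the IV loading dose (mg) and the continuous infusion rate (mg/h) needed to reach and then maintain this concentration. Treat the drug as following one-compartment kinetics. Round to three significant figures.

(a) 2500 mg; (b) 29.8 mg/h

Vd = 5.8 L/kg × 45 kg = 261.0 L
LD = Vd · C_target = 261.0 × 9.56 = 2495 mg
Convert clearance: 52 mL/min × 60 min/h ÷ 1000 mL/L = 3.120 L/h
Maintenance: replace elimination → rate = CL × Css = 3.120 × 9.56 = 29.83 mg/h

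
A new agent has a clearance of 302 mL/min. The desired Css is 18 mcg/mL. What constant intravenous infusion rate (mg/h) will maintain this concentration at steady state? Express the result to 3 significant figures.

CL = 302 mL/min = 302 × 0.06 = 18.12 L/h
At steady state, infusion rate equals elimination rate: rate in = CL × Css.
R₀ = 18.12 × 18 = 326.2 mg/h

326 mg/h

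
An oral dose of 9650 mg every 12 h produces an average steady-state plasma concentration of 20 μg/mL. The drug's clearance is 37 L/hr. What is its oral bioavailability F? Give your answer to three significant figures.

0.920

F·D/τ = CL·Css at steady state → F = CL·Css·τ / D.
F = 37 × 20 × 12 / 9650 = 0.920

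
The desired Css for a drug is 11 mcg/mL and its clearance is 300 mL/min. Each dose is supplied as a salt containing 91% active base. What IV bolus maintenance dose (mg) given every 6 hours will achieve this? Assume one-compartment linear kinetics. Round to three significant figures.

1310 mg

CL = 300 mL/min × 60/1000 = 18.00 L/h
D = CL × Css × τ / S = 18.00 × 11 × 6 / 0.91 = 1305 mg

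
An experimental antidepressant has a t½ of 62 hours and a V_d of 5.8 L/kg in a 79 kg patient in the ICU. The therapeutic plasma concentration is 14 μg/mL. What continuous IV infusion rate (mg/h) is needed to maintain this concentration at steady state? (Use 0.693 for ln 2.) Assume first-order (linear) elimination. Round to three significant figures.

71.7 mg/h

Total Vd = 5.8 × 79 = 458.2 L
k = 0.693/62 = 0.01118 h⁻¹, so CL = k·Vd = 0.01118 × 458.2 = 5.123 L/h
Infusion rate = CL × Css = 5.123 × 14 = 71.72 mg/h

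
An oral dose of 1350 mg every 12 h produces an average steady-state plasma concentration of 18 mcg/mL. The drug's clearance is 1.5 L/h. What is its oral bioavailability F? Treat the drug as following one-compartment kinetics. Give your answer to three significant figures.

F·D/τ = CL·Css at steady state → F = CL·Css·τ / D.
F = 1.5 × 18 × 12 / 1350 = 0.240

0.240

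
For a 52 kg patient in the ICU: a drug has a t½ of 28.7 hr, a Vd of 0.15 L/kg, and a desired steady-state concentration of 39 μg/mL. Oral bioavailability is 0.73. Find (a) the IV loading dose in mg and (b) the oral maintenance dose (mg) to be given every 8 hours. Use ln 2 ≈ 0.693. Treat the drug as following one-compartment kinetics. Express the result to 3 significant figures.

(a) 304 mg; (b) 80.5 mg

Total Vd = 0.15 × 52 = 7.800 L
LD = Vd × C = 7.800 × 39 = 304.2 mg
CL = 0.693 × Vd / t½ = 0.693 × 7.800 / 28.7 = 0.1883 L/h
D = CL × Css × τ / F = 0.1883 × 39 × 8 / 0.73 = 80.48 mg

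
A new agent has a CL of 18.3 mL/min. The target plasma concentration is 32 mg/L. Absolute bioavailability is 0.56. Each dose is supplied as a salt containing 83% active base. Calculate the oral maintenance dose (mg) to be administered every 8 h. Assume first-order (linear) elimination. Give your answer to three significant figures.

605 mg

Convert clearance: 18.3 mL/min × 60 min/h ÷ 1000 mL/L = 1.098 L/h
D = CL × Css × τ / F / S = 1.098 × 32 × 8 / 0.56 / 0.83 = 604.8 mg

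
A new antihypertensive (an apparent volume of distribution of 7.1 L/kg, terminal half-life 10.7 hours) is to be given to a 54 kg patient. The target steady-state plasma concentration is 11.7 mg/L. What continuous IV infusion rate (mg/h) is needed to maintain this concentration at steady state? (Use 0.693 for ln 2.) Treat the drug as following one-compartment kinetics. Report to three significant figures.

291 mg/h

Total Vd = 7.1 × 54 = 383.4 L
CL = ln 2 · Vd / t½ = 0.693 × 383.4 / 10.7 = 24.83 L/h
Infusion rate = CL × Css = 24.83 × 11.7 = 290.5 mg/h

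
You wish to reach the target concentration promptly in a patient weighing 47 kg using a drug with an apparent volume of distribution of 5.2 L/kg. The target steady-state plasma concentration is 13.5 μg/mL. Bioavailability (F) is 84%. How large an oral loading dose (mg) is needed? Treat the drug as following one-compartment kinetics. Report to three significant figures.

Vd(total) = 47 kg × 5.2 L/kg = 244.4 L
The loading dose fills Vd to the target concentration.
LD = Vd × C / F = 244.4 × 13.50 / 0.84 = 3928 mg

3930 mg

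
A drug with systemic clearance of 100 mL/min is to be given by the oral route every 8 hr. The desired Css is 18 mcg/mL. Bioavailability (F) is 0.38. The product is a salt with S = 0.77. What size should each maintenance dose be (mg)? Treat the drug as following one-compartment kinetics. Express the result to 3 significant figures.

2950 mg

CL = 100 mL/min × 60/1000 = 6.000 L/h
At steady state, dose per interval replaces the amount cleared in that interval: F·S·D/τ = CL·Css.
D = CL × Css × τ / F / S = 6.000 × 18 × 8 / 0.38 / 0.77 = 2953 mg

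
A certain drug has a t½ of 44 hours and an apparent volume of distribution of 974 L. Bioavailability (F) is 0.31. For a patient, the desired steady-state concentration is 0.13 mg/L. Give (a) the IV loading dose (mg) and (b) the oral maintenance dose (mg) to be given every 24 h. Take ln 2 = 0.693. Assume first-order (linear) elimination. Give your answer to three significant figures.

LD = Vd × C = 974.0 × 0.13 = 126.6 mg
CL = 0.693 × Vd / t½ = 0.693 × 974.0 / 44 = 15.34 L/h
D = CL × Css × τ / F = 15.34 × 0.13 × 24 / 0.31 = 154.4 mg

(a) 127 mg; (b) 154 mg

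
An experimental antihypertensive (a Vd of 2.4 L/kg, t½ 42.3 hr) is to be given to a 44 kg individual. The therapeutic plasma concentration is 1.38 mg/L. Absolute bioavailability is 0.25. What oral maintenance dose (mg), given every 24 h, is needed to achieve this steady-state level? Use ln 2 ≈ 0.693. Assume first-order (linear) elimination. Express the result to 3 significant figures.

229 mg

Vd(total) = 44 kg × 2.4 L/kg = 105.6 L
CL = ln 2 · Vd / t½ = 0.693 × 105.6 / 42.3 = 1.730 L/h
D = CL × Css × τ / F = 1.730 × 1.38 × 24 / 0.25 = 229.2 mg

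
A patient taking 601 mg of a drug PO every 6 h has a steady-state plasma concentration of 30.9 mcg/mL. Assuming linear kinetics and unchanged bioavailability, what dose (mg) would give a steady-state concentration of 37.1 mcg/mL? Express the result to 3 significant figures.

With linear kinetics, Css is proportional to dose rate (D/τ) at fixed clearance.
D₂ = D₁ × (Css,target / Css,current) = 601 × 37.1/30.9 = 721.6 mg

722 mg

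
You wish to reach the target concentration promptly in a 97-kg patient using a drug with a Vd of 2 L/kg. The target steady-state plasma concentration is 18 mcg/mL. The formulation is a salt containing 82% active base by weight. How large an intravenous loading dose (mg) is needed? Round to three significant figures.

4260 mg

Total Vd = 2 × 97 = 194.0 L
The loading dose fills Vd to the target concentration.
LD = Vd × C / S = 194.0 × 18.00 / 0.82 = 4259 mg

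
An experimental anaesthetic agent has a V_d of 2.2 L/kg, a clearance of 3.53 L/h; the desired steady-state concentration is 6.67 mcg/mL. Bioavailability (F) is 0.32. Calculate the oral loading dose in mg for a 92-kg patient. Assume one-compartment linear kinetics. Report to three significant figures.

4220 mg

Vd(total) = 92 kg × 2.2 L/kg = 202.4 L
LD = Vd × C / F = 202.4 × 6.670 / 0.32 = 4219 mg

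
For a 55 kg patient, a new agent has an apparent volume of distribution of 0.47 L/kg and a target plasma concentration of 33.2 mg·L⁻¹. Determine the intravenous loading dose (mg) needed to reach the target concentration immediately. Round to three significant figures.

858 mg

Vd = 0.47 L/kg × 55 kg = 25.85 L
LD = Vd × C = 25.85 × 33.20 = 858.2 mg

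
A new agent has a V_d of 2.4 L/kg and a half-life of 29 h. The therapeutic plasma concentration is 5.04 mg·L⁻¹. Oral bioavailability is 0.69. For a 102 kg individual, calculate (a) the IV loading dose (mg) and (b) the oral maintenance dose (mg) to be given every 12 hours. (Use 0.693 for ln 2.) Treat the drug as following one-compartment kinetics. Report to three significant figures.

(a) 1230 mg; (b) 513 mg

Total Vd = 2.4 × 102 = 244.8 L
LD = Vd × C = 244.8 × 5.04 = 1234 mg
CL = 0.693 × Vd / t½ = 0.693 × 244.8 / 29 = 5.850 L/h
D = CL × Css × τ / F = 5.850 × 5.04 × 12 / 0.69 = 512.8 mg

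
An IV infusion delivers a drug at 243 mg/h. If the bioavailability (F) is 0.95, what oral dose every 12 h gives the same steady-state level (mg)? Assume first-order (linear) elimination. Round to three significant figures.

3070 mg

To maintain the same Css, the systemic dosing rate must be unchanged: F·D/τ = infusion rate.
D = rate × τ / F = 243 × 12 / 0.95 = 3069 mg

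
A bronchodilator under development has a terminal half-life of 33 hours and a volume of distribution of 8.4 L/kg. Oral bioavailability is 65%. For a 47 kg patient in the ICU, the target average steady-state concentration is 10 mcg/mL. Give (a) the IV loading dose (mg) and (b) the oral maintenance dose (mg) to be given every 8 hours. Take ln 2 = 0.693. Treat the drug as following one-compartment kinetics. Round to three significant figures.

(a) 3950 mg; (b) 1020 mg

Vd = 8.4 L/kg × 47 kg = 394.8 L
LD = Vd × C = 394.8 × 10 = 3948 mg
CL = 0.693 × Vd / t½ = 0.693 × 394.8 / 33 = 8.291 L/h
D = CL × Css × τ / F = 8.291 × 10 × 8 / 0.65 = 1020 mg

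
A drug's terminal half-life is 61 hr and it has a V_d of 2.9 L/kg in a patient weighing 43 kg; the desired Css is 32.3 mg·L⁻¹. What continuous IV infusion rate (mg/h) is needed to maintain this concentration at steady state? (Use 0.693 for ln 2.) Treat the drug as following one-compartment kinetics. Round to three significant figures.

45.8 mg/h

Vd(total) = 43 kg × 2.9 L/kg = 124.7 L
CL = ln 2 · Vd / t½ = 0.693 × 124.7 / 61 = 1.417 L/h
Infusion rate = CL × Css = 1.417 × 32.3 = 45.77 mg/h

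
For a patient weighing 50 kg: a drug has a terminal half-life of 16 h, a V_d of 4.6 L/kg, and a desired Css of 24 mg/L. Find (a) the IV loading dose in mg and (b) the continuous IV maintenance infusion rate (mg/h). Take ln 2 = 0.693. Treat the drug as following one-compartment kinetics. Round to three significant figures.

Vd(total) = 50 kg × 4.6 L/kg = 230.0 L
LD = Vd × C = 230.0 × 24 = 5520 mg
CL = 0.693 × Vd / t½ = 0.693 × 230.0 / 16 = 9.962 L/h
Infusion rate = CL × Css = 9.962 × 24 = 239.1 mg/h

(a) 5520 mg; (b) 239 mg/h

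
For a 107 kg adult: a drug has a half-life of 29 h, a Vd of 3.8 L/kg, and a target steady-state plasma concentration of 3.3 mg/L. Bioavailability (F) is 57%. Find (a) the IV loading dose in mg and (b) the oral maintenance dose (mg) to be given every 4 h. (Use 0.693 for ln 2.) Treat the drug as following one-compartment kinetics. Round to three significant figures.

Vd(total) = 107 kg × 3.8 L/kg = 406.6 L
LD = Vd × C = 406.6 × 3.3 = 1342 mg
CL = 0.693 × Vd / t½ = 0.693 × 406.6 / 29 = 9.716 L/h
D = CL × Css × τ / F = 9.716 × 3.3 × 4 / 0.57 = 225.0 mg

(a) 1340 mg; (b) 225 mg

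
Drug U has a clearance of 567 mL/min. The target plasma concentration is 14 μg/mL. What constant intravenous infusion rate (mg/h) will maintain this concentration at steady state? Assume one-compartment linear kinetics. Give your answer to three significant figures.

476 mg/h

CL = 567 mL/min × 60/1000 = 34.02 L/h
Infusion rate = CL · Css = 34.02 L/h × 14 mg/L = 476.3 mg/h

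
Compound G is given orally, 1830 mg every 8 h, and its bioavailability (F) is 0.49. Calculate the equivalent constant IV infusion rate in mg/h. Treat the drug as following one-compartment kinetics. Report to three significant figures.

112 mg/h

Equivalent systemic input: infusion rate = F·D/τ.
Rate = 0.49 × 1830 / 8 = 112.1 mg/h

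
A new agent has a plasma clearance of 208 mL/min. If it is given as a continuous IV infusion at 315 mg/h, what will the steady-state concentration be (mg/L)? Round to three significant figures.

25.2 mg/L

CL = 208 mL/min × 60/1000 = 12.48 L/h
Css = rate / CL = 315 / 12.48 = 25.24 mg/L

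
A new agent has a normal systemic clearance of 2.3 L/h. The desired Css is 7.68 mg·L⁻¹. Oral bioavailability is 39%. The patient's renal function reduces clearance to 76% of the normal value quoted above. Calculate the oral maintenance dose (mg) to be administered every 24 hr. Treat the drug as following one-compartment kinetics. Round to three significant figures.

826 mg

Patient clearance = 0.76 × 2.300 = 1.748 L/h
At steady state, dose per interval replaces the amount cleared in that interval: F·D/τ = CL·Css.
D = CL × Css × τ / F = 1.748 × 7.68 × 24 / 0.39 = 826.1 mg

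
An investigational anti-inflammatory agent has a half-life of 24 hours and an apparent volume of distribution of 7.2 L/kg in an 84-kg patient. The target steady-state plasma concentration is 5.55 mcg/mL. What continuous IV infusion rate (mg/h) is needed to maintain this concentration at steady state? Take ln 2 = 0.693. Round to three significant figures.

Vd(total) = 84 kg × 7.2 L/kg = 604.8 L
CL = ln 2 · Vd / t½ = 0.693 × 604.8 / 24 = 17.46 L/h
Infusion rate = CL × Css = 17.46 × 5.55 = 96.90 mg/h

96.9 mg/h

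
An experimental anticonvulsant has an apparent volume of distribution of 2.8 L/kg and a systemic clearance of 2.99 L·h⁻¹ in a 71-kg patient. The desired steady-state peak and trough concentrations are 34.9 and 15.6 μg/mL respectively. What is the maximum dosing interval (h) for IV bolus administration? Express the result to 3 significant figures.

53.5 h

Vd(total) = 71 kg × 2.8 L/kg = 198.8 L
k = CL / Vd = 2.990 / 198.8 = 0.01504 h⁻¹
Between IV bolus doses, concentration decays as C = C₀·e^(−kτ), so C_peak/C_trough = e^(kτ).
τ_max = ln(C_peak/C_trough) / k = ln(34.9/15.6) / 0.01504 = 0.8052 / 0.01504 = 53.54 h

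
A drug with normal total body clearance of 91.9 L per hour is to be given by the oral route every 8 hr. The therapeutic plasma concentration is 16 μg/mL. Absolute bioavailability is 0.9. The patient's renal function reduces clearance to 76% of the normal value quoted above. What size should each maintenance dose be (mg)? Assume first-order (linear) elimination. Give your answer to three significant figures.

Patient clearance = 0.76 × 91.90 = 69.84 L/h
D = CL × Css × τ / F = 69.84 × 16 × 8 / 0.9 = 9933 mg

9930 mg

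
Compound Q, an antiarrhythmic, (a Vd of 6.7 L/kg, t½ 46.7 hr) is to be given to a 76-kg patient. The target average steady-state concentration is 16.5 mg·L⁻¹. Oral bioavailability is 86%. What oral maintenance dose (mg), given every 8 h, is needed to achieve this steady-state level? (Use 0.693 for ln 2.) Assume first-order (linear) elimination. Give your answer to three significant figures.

Total Vd = 6.7 × 76 = 509.2 L
k = 0.693/46.7 = 0.01484 h⁻¹, so CL = k·Vd = 0.01484 × 509.2 = 7.557 L/h
D = CL × Css × τ / F = 7.557 × 16.5 × 8 / 0.86 = 1160 mg

1160 mg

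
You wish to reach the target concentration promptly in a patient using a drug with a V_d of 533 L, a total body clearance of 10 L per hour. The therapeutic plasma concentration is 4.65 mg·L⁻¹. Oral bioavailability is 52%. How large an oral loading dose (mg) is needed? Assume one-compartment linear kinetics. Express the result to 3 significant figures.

4770 mg

LD = Vd × C / F = 533.0 × 4.650 / 0.52 = 4766 mg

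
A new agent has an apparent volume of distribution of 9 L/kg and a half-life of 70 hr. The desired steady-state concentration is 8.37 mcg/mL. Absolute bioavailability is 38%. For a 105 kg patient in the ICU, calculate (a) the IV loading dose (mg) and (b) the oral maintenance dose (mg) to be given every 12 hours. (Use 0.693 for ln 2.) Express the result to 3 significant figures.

(a) 7910 mg; (b) 2470 mg

Vd = 9 L/kg × 105 kg = 945.0 L
LD = Vd × C = 945.0 × 8.37 = 7910 mg
CL = 0.693 × Vd / t½ = 0.693 × 945.0 / 70 = 9.356 L/h
D = CL × Css × τ / F = 9.356 × 8.37 × 12 / 0.38 = 2473 mg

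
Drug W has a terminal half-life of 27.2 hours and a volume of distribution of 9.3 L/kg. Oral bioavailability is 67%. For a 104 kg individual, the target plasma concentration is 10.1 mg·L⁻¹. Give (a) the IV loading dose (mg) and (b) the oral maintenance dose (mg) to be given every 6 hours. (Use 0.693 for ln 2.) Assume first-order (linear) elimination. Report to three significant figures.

Total Vd = 9.3 × 104 = 967.2 L
LD = Vd × C = 967.2 × 10.1 = 9769 mg
CL = 0.693 × Vd / t½ = 0.693 × 967.2 / 27.2 = 24.64 L/h
D = CL × Css × τ / F = 24.64 × 10.1 × 6 / 0.67 = 2229 mg

(a) 9770 mg; (b) 2230 mg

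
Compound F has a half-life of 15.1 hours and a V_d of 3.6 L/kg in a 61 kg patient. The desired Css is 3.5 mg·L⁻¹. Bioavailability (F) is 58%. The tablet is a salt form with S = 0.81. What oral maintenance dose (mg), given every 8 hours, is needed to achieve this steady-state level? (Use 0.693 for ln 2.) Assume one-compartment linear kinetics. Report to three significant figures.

601 mg

Vd = 3.6 L/kg × 61 kg = 219.6 L
CL = ln 2 · Vd / t½ = 0.693 × 219.6 / 15.1 = 10.08 L/h
D = CL × Css × τ / F / S = 10.08 × 3.5 × 8 / 0.58 / 0.81 = 600.8 mg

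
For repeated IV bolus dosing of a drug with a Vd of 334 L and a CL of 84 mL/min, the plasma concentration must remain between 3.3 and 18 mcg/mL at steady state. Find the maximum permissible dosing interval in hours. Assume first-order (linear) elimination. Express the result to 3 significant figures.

CL = 84 mL/min = 84 × 0.06 = 5.040 L/h
k = CL / Vd = 5.040 / 334.0 = 0.01509 h⁻¹
Between IV bolus doses, concentration decays as C = C₀·e^(−kτ), so C_peak/C_trough = e^(kτ).
τ_max = ln(C_peak/C_trough) / k = ln(18/3.3) / 0.01509 = 1.696 / 0.01509 = 112.4 h

112 h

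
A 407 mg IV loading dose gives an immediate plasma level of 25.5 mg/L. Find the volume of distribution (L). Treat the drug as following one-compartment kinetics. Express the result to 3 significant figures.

16.0 L

Immediately after an IV bolus, C₀ = Dose / Vd, so Vd = Dose / C₀.
Vd = 407 / 25.5 = 15.96 L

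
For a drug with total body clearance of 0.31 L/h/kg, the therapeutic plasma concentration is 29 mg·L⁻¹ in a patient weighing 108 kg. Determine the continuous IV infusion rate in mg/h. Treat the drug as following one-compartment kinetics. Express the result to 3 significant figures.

CL = 0.31 L/h/kg × 108 kg = 33.48 L/h
At steady state, infusion rate equals elimination rate: rate in = CL × Css.
Rate = CL × Css = 33.48 × 29 = 970.9 mg/h

971 mg/h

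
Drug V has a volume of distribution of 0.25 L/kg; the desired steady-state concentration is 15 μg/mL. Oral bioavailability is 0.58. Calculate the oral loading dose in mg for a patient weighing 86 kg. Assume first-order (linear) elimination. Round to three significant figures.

556 mg

Vd(total) = 86 kg × 0.25 L/kg = 21.50 L
LD = Vd × C / F = 21.50 × 15.00 / 0.58 = 556.0 mg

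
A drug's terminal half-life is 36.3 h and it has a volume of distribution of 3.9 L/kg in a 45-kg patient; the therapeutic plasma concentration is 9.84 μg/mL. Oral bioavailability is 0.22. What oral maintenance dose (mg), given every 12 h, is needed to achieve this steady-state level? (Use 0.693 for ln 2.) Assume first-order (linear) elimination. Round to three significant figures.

1800 mg

Vd(total) = 45 kg × 3.9 L/kg = 175.5 L
k = 0.693/36.3 = 0.01909 h⁻¹, so CL = k·Vd = 0.01909 × 175.5 = 3.350 L/h
D = CL × Css × τ / F = 3.350 × 9.84 × 12 / 0.22 = 1798 mg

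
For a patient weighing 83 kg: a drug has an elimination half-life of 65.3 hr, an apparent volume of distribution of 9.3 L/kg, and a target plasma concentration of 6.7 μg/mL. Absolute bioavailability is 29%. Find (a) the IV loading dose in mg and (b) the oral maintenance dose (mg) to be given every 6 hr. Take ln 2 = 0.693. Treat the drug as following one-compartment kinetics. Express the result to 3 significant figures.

(a) 5170 mg; (b) 1140 mg

Vd = 9.3 L/kg × 83 kg = 771.9 L
LD = Vd × C = 771.9 × 6.7 = 5172 mg
CL = 0.693 × Vd / t½ = 0.693 × 771.9 / 65.3 = 8.192 L/h
D = CL × Css × τ / F = 8.192 × 6.7 × 6 / 0.29 = 1136 mg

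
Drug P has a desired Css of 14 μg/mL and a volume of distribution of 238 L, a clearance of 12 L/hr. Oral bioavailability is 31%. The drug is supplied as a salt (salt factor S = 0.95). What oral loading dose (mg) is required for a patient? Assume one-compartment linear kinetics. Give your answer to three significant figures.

LD = Vd × C / F / S = 238.0 × 14.00 / 0.31 / 0.95 = 11310 mg

11300 mg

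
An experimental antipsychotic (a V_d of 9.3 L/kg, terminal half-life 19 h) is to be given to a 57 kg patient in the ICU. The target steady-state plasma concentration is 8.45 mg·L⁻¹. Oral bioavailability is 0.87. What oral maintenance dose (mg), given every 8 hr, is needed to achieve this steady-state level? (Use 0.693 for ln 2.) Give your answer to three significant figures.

1500 mg

Vd(total) = 57 kg × 9.3 L/kg = 530.1 L
CL = 0.693 × Vd / t½ = 0.693 × 530.1 / 19 = 19.33 L/h
D = CL × Css × τ / F = 19.33 × 8.45 × 8 / 0.87 = 1502 mg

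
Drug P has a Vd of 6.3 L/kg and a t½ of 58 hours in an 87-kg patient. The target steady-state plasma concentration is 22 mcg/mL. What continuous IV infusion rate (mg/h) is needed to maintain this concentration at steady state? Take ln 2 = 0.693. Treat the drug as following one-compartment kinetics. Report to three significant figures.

Total Vd = 6.3 × 87 = 548.1 L
CL = 0.693 × Vd / t½ = 0.693 × 548.1 / 58 = 6.549 L/h
Infusion rate = CL × Css = 6.549 × 22 = 144.1 mg/h

144 mg/h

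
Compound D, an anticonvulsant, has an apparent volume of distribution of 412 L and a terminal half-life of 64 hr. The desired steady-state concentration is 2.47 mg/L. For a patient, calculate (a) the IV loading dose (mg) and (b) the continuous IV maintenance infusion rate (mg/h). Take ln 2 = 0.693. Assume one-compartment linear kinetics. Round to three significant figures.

LD = Vd × C = 412.0 × 2.47 = 1018 mg
CL = 0.693 × Vd / t½ = 0.693 × 412.0 / 64 = 4.461 L/h
Infusion rate = CL × Css = 4.461 × 2.47 = 11.02 mg/h

(a) 1020 mg; (b) 11.0 mg/h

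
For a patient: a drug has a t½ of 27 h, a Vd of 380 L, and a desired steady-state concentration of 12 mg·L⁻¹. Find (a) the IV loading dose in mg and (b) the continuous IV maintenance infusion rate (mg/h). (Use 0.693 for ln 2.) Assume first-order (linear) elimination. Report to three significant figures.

(a) 4560 mg; (b) 117 mg/h

LD = Vd × C = 380.0 × 12 = 4560 mg
CL = 0.693 × Vd / t½ = 0.693 × 380.0 / 27 = 9.753 L/h
Infusion rate = CL × Css = 9.753 × 12 = 117.0 mg/h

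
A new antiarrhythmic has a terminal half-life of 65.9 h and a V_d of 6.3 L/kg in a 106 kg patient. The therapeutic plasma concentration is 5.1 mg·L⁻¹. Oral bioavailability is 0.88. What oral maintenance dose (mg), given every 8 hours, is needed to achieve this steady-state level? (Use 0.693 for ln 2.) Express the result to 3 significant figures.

326 mg

Vd(total) = 106 kg × 6.3 L/kg = 667.8 L
CL = ln 2 · Vd / t½ = 0.693 × 667.8 / 65.9 = 7.023 L/h
D = CL × Css × τ / F = 7.023 × 5.1 × 8 / 0.88 = 325.6 mg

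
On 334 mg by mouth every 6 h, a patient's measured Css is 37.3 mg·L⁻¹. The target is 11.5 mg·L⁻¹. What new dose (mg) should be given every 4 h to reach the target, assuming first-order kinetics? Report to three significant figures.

For first-order elimination, Css ∝ F·D/(CL·τ); F and CL are unchanged, so Css ∝ D/τ.
D₂ = D₁ × (Css,target / Css,current) × (τ₂/τ₁) = 334 × (11.5/37.3) × (4/6) = 68.65 mg

68.7 mg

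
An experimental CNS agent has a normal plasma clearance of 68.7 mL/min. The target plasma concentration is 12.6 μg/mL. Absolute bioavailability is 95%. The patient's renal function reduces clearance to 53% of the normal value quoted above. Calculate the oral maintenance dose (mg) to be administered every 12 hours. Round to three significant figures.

348 mg

CL = 68.7 mL/min × 60/1000 = 4.122 L/h
Patient clearance = 0.53 × 4.122 = 2.185 L/h
D = CL × Css × τ / F = 2.185 × 12.6 × 12 / 0.95 = 347.8 mg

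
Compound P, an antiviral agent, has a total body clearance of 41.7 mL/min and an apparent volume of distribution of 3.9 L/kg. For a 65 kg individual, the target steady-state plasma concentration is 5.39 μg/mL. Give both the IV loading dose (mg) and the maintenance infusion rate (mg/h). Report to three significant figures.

(a) 1370 mg; (b) 13.5 mg/h

Total Vd = 3.9 × 65 = 253.5 L
LD = Vd · C_target = 253.5 × 5.39 = 1366 mg
Convert clearance: 41.7 mL/min × 60 min/h ÷ 1000 mL/L = 2.502 L/h
Maintenance: replace elimination → rate = CL × Css = 2.502 × 5.39 = 13.49 mg/h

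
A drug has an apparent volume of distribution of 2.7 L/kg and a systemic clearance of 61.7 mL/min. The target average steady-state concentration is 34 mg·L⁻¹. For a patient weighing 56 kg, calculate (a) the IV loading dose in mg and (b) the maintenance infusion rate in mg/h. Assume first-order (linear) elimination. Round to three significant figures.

(a) 5140 mg; (b) 126 mg/h

Vd = 2.7 L/kg × 56 kg = 151.2 L
Loading: fill Vd to C_target → 151.2 L × 34 mg/L = 5141 mg
CL = 61.7 mL/min = 61.7 × 0.06 = 3.702 L/h
Infusion rate = 3.702 L/h × 34 mg/L = 125.9 mg/h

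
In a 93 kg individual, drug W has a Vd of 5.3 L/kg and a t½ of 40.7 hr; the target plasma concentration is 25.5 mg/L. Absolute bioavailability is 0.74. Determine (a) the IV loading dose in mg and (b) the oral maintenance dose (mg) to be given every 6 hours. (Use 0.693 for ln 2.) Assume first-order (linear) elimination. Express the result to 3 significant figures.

Vd(total) = 93 kg × 5.3 L/kg = 492.9 L
LD = Vd × C = 492.9 × 25.5 = 12570 mg
CL = 0.693 × Vd / t½ = 0.693 × 492.9 / 40.7 = 8.393 L/h
D = CL × Css × τ / F = 8.393 × 25.5 × 6 / 0.74 = 1735 mg

(a) 12600 mg; (b) 1740 mg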